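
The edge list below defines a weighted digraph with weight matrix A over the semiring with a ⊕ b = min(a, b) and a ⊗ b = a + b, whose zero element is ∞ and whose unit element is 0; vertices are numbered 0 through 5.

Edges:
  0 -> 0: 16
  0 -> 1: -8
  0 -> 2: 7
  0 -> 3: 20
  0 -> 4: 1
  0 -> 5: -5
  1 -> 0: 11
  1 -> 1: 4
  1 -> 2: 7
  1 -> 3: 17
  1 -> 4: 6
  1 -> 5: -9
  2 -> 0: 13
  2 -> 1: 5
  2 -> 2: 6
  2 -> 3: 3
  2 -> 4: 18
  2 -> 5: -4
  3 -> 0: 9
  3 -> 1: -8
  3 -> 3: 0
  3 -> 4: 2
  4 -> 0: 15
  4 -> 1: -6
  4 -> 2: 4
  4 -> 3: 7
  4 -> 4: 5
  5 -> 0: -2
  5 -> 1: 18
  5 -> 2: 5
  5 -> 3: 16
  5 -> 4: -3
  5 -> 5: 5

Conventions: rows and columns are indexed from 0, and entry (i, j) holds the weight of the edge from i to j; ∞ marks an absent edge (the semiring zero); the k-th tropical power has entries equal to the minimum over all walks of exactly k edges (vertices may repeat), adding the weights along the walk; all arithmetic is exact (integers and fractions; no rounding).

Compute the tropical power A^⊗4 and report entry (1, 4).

A^⊗2:
  [-7, -5, -1, 8, -8, -17]
  [-11, 0, -4, 7, -12, -5]
  [-6, -5, 1, 3, -7, -4]
  [3, -8, -1, 0, -2, -17]
  [5, -2, 1, 7, 0, -15]
  [3, -10, 1, 4, -1, -7]
A^⊗3:
  [-19, -15, -12, -1, -20, -14]
  [-7, -19, -8, -5, -10, -16]
  [-6, -14, -3, 0, -7, -14]
  [-19, -8, -12, -1, -20, -17]
  [-17, -6, -10, 1, -18, -11]
  [-9, -7, -3, 4, -10, -19]
A^⊗4:
  [-16, -27, -16, -13, -18, -24]
  [-18, -16, -12, -5, -19, -28]
  [-16, -14, -9, 0, -17, -23]
  [-19, -27, -16, -13, -20, -24]
  [-13, -25, -14, -11, -16, -22]
  [-21, -17, -14, -3, -22, -16]
Key observation: the optimum is the walk 1->5->0->5->4, with weight (-9) + (-2) + (-5) + (-3) = -19.
Optimal value attained by: walk 1->5->0->5->4.
Answer: (A^⊗4)[1][4] = -19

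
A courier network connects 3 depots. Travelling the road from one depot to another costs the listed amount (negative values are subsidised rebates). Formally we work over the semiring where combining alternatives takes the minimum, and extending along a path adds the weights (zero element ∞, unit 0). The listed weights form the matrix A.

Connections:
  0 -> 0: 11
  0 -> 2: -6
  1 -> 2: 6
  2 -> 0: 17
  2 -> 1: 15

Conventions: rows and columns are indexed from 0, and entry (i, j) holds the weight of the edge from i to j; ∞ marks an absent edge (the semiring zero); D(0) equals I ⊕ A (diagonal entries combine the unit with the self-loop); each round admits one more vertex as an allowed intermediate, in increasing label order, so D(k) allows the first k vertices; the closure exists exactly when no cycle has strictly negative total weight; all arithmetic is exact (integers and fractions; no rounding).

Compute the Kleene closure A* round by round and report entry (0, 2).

D(0):
  [0, ∞, -6]
  [∞, 0, 6]
  [17, 15, 0]
D(1):
  [0, ∞, -6]
  [∞, 0, 6]
  [17, 15, 0]
D(2):
  [0, ∞, -6]
  [∞, 0, 6]
  [17, 15, 0]
D(3):
  [0, 9, -6]
  [23, 0, 6]
  [17, 15, 0]
Answer: A*[0][2] = -6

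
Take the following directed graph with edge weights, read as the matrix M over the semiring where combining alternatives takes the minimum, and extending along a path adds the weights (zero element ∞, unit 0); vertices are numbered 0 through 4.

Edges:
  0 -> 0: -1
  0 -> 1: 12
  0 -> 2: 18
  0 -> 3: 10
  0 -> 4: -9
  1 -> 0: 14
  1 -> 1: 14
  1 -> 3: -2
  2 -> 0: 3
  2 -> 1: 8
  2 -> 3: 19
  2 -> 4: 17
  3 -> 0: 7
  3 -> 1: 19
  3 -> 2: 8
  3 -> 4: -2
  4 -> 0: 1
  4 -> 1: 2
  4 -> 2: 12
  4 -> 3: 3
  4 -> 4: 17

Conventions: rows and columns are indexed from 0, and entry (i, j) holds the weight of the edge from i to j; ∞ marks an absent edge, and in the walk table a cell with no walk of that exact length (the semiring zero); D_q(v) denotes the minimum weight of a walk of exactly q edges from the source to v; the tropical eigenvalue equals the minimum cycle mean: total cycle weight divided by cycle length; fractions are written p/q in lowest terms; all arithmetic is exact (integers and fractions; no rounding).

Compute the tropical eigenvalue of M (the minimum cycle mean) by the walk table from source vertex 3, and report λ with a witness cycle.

q=0: [∞, ∞, ∞, 0, ∞]
q=1: [7, 19, 8, ∞, -2]
q=2: [-1, 0, 10, 1, -2]
q=3: [-2, 0, 9, -2, -10]
q=4: [-9, -8, 2, -7, -11]
q=5: [-10, -9, 1, -10, -18]
Optimal cycle mean attained by: cycle 0->4->0, total (-9) + 1, length 2.
Answer: λ = -4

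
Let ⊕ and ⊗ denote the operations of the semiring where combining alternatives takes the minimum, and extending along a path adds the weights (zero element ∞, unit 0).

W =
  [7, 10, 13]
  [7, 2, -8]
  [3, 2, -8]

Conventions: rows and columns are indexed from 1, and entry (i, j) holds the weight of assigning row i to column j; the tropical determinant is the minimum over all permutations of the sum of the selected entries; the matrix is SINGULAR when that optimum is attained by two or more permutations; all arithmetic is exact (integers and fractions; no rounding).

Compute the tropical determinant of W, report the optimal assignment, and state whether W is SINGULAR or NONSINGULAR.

σ = (1, 2, 3): 7 + 2 + (-8) = 1
σ = (1, 3, 2): 7 + (-8) + 2 = 1
σ = (2, 1, 3): 10 + 7 + (-8) = 9
σ = (2, 3, 1): 10 + (-8) + 3 = 5
σ = (3, 1, 2): 13 + 7 + 2 = 22
σ = (3, 2, 1): 13 + 2 + 3 = 18
Optimal value attained by: σ = (1, 2, 3).
Answer: det⊕(W) = 1; verdict: SINGULAR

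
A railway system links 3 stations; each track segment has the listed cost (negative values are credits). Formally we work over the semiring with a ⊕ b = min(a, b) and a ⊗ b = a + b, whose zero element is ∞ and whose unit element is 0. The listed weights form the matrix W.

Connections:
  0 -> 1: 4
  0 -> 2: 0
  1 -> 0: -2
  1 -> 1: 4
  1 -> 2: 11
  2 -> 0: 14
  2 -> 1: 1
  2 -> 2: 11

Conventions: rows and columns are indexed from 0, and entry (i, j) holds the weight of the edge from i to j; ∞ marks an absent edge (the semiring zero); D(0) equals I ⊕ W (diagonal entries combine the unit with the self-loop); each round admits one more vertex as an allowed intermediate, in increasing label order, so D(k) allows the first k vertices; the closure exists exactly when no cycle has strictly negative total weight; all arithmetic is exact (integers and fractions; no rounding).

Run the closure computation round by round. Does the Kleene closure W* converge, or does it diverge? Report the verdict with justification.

D(0):
  [0, 4, 0]
  [-2, 0, 11]
  [14, 1, 0]
D(1):
  [0, 4, 0]
  [-2, 0, -2]
  [14, 1, 0]
Detection: at round 2, diagonal entry (2, 2) turns strictly negative.
Key observation: the cycle 2->1->0->2 has total weight 1 + (-2) + 0, which is strictly negative.
Answer: DIVERGES — negative cycle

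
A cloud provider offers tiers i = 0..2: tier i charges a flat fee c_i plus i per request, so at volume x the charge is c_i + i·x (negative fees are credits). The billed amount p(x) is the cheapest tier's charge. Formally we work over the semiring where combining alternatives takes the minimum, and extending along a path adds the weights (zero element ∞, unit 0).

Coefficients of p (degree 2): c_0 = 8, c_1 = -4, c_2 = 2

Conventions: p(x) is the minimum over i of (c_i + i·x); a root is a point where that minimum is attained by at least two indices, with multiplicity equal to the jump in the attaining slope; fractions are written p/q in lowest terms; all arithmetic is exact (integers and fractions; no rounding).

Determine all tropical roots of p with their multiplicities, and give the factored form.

hull edge (i=0, c=8) to (i=1, c=-4): slope -12, span 1
hull edge (i=1, c=-4) to (i=2, c=2): slope 6, span 1
Factored form: p(x) = 2 ⊗ (x ⊕ (-6)) ⊗ (x ⊕ 12)
Answer: roots = -6 (mult 1), 12 (mult 1)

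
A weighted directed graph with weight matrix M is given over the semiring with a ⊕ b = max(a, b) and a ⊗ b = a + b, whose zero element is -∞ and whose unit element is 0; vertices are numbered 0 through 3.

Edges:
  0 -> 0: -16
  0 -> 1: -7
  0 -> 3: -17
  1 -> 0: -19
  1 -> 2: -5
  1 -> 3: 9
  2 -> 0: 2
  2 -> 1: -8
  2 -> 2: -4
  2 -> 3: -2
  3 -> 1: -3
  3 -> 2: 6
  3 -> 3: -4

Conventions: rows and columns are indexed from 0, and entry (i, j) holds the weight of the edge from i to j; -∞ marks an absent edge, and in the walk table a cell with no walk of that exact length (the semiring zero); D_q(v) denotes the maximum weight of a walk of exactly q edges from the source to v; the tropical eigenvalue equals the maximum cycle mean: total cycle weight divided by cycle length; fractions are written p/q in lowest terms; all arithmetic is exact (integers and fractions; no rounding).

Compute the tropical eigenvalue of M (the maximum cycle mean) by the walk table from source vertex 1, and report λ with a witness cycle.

q=0: [-∞, 0, -∞, -∞]
q=1: [-19, -∞, -5, 9]
q=2: [-3, 6, 15, 5]
q=3: [17, 7, 11, 15]
q=4: [13, 12, 21, 16]
Optimal cycle mean attained by: cycle 1->3->1, total 9 + (-3), length 2.
Answer: λ = 3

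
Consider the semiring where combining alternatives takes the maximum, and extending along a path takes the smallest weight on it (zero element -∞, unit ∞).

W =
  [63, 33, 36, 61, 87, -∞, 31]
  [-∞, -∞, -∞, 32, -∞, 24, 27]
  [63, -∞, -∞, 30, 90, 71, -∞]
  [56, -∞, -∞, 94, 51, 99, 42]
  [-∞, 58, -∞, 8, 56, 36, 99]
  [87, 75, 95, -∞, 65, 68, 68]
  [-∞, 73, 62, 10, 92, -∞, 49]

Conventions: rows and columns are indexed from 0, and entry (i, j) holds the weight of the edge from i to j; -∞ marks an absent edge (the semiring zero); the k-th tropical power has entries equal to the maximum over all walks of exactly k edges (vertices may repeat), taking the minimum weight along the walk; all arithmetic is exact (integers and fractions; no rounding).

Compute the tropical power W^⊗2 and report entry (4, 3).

W^⊗2:
  [63, 58, 36, 61, 63, 61, 87]
  [32, 27, 27, 32, 32, 32, 32]
  [71, 71, 71, 61, 65, 68, 90]
  [87, 75, 95, 94, 65, 94, 68]
  [36, 73, 62, 32, 92, 36, 56]
  [68, 68, 68, 61, 90, 71, 68]
  [62, 58, 49, 32, 62, 62, 92]
Key observation: the optimum is the walk 4->1->3, with weight 58 min 32 = 32.
Optimal value attained by: walk 4->1->3.
Answer: (W^⊗2)[4][3] = 32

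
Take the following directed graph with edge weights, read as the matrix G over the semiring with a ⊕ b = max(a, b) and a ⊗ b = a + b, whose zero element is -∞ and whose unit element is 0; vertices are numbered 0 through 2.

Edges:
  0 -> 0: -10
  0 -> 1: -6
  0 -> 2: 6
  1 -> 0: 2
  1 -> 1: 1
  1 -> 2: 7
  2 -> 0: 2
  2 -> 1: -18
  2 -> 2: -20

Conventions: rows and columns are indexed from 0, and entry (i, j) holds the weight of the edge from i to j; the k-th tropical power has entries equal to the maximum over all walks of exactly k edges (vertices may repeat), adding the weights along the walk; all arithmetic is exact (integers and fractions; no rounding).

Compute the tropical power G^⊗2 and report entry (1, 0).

G^⊗2:
  [8, -5, 1]
  [9, 2, 8]
  [-8, -4, 8]
Key observation: the optimum is the walk 1->2->0, with weight 7 + 2 = 9.
Optimal value attained by: walk 1->2->0.
Answer: (G^⊗2)[1][0] = 9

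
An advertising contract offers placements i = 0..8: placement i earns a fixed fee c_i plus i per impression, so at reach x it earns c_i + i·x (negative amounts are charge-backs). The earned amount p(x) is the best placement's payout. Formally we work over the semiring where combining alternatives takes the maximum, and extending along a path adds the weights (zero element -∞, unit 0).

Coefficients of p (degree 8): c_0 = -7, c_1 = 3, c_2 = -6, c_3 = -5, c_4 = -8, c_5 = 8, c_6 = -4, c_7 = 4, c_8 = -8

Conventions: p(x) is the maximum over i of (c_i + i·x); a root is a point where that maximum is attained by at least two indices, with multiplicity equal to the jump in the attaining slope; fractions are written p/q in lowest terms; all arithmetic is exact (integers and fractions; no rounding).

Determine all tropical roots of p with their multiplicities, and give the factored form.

hull edge (i=0, c=-7) to (i=1, c=3): slope 10, span 1
hull edge (i=1, c=3) to (i=5, c=8): slope 5/4, span 4
hull edge (i=5, c=8) to (i=7, c=4): slope -2, span 2
hull edge (i=7, c=4) to (i=8, c=-8): slope -12, span 1
Factored form: p(x) = -8 ⊗ (x ⊕ (-10)) ⊗ (x ⊕ (-5/4)) ⊗ (x ⊕ (-5/4)) ⊗ (x ⊕ (-5/4)) ⊗ (x ⊕ (-5/4)) ⊗ (x ⊕ 2) ⊗ (x ⊕ 2) ⊗ (x ⊕ 12)
Answer: roots = -10 (mult 1), -5/4 (mult 4), 2 (mult 2), 12 (mult 1)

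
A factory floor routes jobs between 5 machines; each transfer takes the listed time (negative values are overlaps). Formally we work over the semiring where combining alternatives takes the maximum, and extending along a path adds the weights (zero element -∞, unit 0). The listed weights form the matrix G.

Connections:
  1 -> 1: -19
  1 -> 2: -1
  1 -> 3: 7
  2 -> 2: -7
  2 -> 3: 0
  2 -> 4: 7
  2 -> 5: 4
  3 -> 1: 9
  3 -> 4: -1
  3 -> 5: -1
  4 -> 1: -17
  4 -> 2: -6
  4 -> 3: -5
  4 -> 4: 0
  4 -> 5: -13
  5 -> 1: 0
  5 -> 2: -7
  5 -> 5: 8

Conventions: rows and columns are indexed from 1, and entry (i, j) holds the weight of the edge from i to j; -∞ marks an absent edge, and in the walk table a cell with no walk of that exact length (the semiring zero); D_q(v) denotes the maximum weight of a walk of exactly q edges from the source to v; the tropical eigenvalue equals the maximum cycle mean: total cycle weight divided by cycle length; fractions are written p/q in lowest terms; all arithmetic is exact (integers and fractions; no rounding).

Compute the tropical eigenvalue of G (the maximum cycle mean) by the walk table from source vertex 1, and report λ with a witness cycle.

q=0: [0, -∞, -∞, -∞, -∞]
q=1: [-19, -1, 7, -∞, -∞]
q=2: [16, -8, -1, 6, 6]
q=3: [8, 15, 23, 6, 14]
q=4: [32, 8, 15, 22, 22]
q=5: [24, 31, 39, 22, 30]
Optimal cycle mean attained by: cycle 1->3->1, total 7 + 9, length 2.
Answer: λ = 8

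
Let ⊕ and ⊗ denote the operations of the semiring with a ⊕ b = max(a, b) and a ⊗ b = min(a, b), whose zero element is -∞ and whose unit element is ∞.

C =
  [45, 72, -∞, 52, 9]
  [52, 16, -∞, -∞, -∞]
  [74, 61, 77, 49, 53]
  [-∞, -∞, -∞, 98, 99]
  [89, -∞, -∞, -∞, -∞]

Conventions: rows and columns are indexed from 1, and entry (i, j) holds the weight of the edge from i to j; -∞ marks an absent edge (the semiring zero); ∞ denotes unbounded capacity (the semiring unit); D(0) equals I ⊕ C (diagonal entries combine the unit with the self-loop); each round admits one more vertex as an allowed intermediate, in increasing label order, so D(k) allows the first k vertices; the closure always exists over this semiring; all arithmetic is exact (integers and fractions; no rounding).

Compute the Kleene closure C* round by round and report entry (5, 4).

D(0):
  [∞, 72, -∞, 52, 9]
  [52, ∞, -∞, -∞, -∞]
  [74, 61, ∞, 49, 53]
  [-∞, -∞, -∞, ∞, 99]
  [89, -∞, -∞, -∞, ∞]
D(1):
  [∞, 72, -∞, 52, 9]
  [52, ∞, -∞, 52, 9]
  [74, 72, ∞, 52, 53]
  [-∞, -∞, -∞, ∞, 99]
  [89, 72, -∞, 52, ∞]
D(2):
  [∞, 72, -∞, 52, 9]
  [52, ∞, -∞, 52, 9]
  [74, 72, ∞, 52, 53]
  [-∞, -∞, -∞, ∞, 99]
  [89, 72, -∞, 52, ∞]
D(3):
  [∞, 72, -∞, 52, 9]
  [52, ∞, -∞, 52, 9]
  [74, 72, ∞, 52, 53]
  [-∞, -∞, -∞, ∞, 99]
  [89, 72, -∞, 52, ∞]
D(4):
  [∞, 72, -∞, 52, 52]
  [52, ∞, -∞, 52, 52]
  [74, 72, ∞, 52, 53]
  [-∞, -∞, -∞, ∞, 99]
  [89, 72, -∞, 52, ∞]
D(5):
  [∞, 72, -∞, 52, 52]
  [52, ∞, -∞, 52, 52]
  [74, 72, ∞, 52, 53]
  [89, 72, -∞, ∞, 99]
  [89, 72, -∞, 52, ∞]
Answer: C*[5][4] = 52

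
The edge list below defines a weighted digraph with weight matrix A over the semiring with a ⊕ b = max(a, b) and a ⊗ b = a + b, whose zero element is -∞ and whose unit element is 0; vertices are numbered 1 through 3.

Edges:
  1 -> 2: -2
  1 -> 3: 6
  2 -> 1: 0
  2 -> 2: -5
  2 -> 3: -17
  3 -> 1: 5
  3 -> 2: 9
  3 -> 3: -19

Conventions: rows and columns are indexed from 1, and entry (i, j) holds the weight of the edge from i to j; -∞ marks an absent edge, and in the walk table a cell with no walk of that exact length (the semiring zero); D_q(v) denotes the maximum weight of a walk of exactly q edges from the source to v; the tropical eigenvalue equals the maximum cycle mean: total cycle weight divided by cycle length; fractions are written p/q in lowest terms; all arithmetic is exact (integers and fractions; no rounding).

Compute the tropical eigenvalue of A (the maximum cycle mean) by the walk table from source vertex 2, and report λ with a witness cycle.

q=0: [-∞, 0, -∞]
q=1: [0, -5, -17]
q=2: [-5, -2, 6]
q=3: [11, 15, 1]
Optimal cycle mean attained by: cycle 1->3->1, total 6 + 5, length 2.
Answer: λ = 11/2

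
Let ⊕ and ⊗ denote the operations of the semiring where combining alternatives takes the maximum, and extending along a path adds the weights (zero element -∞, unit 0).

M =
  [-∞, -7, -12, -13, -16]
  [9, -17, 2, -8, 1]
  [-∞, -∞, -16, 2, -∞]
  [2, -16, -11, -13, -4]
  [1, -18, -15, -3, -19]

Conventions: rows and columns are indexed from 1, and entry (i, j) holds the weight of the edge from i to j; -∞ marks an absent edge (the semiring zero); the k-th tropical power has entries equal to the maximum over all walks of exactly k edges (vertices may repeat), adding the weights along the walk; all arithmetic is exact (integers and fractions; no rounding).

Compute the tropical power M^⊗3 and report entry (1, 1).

M^⊗2:
  [2, -24, -5, -10, -6]
  [2, 2, -3, 4, -7]
  [4, -14, -9, -11, -2]
  [-3, -5, -10, -7, -14]
  [-1, -6, -11, -12, -7]
M^⊗3:
  [-5, -5, -10, -3, -14]
  [11, -5, 4, -1, 3]
  [-1, -3, -8, -5, -12]
  [4, -10, -3, -8, -4]
  [3, -8, -4, -9, -5]
Key observation: the optimum is the walk 1->2->5->1, with weight (-7) + 1 + 1 = -5.
Optimal value attained by: walk 1->2->5->1.
Answer: (M^⊗3)[1][1] = -5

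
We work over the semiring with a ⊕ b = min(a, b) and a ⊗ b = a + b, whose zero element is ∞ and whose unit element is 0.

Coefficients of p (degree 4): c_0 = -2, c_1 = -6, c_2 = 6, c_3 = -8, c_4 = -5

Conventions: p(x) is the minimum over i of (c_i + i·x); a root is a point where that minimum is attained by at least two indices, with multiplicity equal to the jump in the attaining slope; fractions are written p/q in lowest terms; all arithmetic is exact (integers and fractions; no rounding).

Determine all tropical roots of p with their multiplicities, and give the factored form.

hull edge (i=0, c=-2) to (i=1, c=-6): slope -4, span 1
hull edge (i=1, c=-6) to (i=3, c=-8): slope -1, span 2
hull edge (i=3, c=-8) to (i=4, c=-5): slope 3, span 1
Factored form: p(x) = -5 ⊗ (x ⊕ (-3)) ⊗ (x ⊕ 1) ⊗ (x ⊕ 1) ⊗ (x ⊕ 4)
Answer: roots = -3 (mult 1), 1 (mult 2), 4 (mult 1)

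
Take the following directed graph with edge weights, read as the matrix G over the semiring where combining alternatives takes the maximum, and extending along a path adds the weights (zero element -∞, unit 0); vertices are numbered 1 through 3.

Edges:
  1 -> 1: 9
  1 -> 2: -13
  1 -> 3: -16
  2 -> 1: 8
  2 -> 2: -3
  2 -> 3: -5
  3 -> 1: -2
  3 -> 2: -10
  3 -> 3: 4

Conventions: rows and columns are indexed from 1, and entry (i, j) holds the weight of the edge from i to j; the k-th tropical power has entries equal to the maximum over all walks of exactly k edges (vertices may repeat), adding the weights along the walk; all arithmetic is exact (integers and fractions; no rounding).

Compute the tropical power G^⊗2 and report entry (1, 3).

G^⊗2:
  [18, -4, -7]
  [17, -5, -1]
  [7, -6, 8]
Key observation: the optimum is the walk 1->1->3, with weight 9 + (-16) = -7.
Optimal value attained by: walk 1->1->3.
Answer: (G^⊗2)[1][3] = -7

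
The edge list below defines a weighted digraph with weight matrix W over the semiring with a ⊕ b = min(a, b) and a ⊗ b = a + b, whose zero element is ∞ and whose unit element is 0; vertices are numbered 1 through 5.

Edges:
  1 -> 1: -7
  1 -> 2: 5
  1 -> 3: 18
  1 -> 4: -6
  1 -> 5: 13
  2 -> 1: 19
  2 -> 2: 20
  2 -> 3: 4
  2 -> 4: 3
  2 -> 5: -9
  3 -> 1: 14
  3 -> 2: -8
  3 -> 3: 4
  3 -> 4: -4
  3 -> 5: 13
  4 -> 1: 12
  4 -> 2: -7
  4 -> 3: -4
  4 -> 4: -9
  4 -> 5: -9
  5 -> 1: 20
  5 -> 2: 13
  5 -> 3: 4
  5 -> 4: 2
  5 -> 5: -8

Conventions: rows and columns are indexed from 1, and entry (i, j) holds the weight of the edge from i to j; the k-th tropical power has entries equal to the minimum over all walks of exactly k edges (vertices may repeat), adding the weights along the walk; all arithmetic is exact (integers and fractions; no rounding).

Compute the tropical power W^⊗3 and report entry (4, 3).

W^⊗2:
  [-14, -13, -10, -15, -15]
  [11, -4, -5, -7, -17]
  [7, -11, -8, -13, -17]
  [3, -16, -13, -18, -18]
  [12, -5, -4, -7, -16]
W^⊗3:
  [-21, -22, -19, -24, -24]
  [3, -14, -13, -16, -25]
  [-1, -20, -17, -22, -25]
  [-6, -25, -22, -27, -27]
  [4, -14, -12, -16, -24]
Key observation: the optimum is the walk 4->4->4->3, with weight (-9) + (-9) + (-4) = -22.
Optimal value attained by: walk 4->4->4->3.
Answer: (W^⊗3)[4][3] = -22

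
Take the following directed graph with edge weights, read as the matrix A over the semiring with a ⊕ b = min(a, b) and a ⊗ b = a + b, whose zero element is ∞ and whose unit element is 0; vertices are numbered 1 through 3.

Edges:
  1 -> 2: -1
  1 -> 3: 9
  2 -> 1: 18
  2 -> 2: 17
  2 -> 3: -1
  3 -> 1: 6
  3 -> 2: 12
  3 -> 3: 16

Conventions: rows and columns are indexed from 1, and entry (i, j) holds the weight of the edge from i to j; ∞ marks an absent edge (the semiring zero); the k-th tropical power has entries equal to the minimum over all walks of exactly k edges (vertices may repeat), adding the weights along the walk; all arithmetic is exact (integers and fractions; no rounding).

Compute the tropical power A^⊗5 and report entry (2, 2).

A^⊗2:
  [15, 16, -2]
  [5, 11, 15]
  [22, 5, 11]
A^⊗3:
  [4, 10, 14]
  [21, 4, 10]
  [17, 21, 4]
A^⊗4:
  [20, 3, 9]
  [16, 20, 3]
  [10, 16, 20]
A^⊗5:
  [15, 19, 2]
  [9, 15, 19]
  [26, 9, 15]
Key observation: the optimum is the walk 2->3->1->2->3->2, with weight (-1) + 6 + (-1) + (-1) + 12 = 15.
Optimal value attained by: walk 2->3->1->2->3->2.
Answer: (A^⊗5)[2][2] = 15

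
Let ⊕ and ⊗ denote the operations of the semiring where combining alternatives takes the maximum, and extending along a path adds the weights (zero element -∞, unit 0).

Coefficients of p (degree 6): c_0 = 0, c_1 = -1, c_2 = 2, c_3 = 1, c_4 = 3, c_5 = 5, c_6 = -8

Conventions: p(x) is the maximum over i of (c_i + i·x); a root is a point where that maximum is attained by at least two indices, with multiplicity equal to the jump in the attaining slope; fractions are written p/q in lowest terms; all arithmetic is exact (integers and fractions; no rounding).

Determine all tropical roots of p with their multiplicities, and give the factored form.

hull edge (i=0, c=0) to (i=5, c=5): slope 1, span 5
hull edge (i=5, c=5) to (i=6, c=-8): slope -13, span 1
Factored form: p(x) = -8 ⊗ (x ⊕ (-1)) ⊗ (x ⊕ (-1)) ⊗ (x ⊕ (-1)) ⊗ (x ⊕ (-1)) ⊗ (x ⊕ (-1)) ⊗ (x ⊕ 13)
Answer: roots = -1 (mult 5), 13 (mult 1)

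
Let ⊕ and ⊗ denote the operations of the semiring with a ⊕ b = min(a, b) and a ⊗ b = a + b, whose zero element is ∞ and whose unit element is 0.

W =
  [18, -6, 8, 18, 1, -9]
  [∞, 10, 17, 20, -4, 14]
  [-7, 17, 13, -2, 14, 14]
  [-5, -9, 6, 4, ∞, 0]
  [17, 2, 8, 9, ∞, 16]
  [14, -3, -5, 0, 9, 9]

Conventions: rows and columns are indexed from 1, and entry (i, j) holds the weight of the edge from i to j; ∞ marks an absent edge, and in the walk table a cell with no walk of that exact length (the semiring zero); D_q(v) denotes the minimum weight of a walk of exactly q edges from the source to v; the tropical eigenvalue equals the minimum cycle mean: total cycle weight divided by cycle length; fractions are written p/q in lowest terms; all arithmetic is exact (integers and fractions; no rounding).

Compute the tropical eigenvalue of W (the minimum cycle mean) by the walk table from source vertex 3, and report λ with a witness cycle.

q=0: [∞, ∞, 0, ∞, ∞, ∞]
q=1: [-7, 17, 13, -2, 14, 14]
q=2: [-7, -13, 1, 2, -6, -16]
q=3: [-6, -19, -21, -16, -17, -16]
q=4: [-28, -25, -21, -23, -23, -16]
q=5: [-28, -34, -21, -23, -29, -37]
q=6: [-28, -40, -42, -37, -38, -37]
Optimal cycle mean attained by: cycle 1->6->3->1, total (-9) + (-5) + (-7), length 3.
Answer: λ = -7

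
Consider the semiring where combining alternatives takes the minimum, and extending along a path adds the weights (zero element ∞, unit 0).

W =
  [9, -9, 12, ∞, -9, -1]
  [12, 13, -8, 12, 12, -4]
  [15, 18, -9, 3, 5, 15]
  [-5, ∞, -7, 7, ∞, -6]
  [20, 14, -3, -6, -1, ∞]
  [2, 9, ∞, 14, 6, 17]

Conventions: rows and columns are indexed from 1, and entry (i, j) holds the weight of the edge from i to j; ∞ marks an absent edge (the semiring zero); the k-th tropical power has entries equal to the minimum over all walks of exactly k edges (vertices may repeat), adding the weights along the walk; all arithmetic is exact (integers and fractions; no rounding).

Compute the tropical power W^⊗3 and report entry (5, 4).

W^⊗2:
  [1, 0, -17, -15, -10, -13]
  [-2, 3, -17, -5, -3, 6]
  [-2, 6, -18, -6, -4, -3]
  [-4, -14, -16, -4, -14, -6]
  [-11, 11, -13, -7, -2, -12]
  [9, -7, 1, 0, -7, 1]
W^⊗3:
  [-20, -8, -26, -16, -12, -21]
  [-10, -11, -26, -14, -12, -11]
  [-11, -11, -27, -15, -13, -12]
  [-9, -13, -25, -20, -15, -18]
  [-12, -20, -22, -10, -20, -13]
  [-5, 0, -15, -13, -8, -11]
Key observation: the optimum is the walk 5->4->3->4, with weight (-6) + (-7) + 3 = -10.
Optimal value attained by: walk 5->4->3->4.
Answer: (W^⊗3)[5][4] = -10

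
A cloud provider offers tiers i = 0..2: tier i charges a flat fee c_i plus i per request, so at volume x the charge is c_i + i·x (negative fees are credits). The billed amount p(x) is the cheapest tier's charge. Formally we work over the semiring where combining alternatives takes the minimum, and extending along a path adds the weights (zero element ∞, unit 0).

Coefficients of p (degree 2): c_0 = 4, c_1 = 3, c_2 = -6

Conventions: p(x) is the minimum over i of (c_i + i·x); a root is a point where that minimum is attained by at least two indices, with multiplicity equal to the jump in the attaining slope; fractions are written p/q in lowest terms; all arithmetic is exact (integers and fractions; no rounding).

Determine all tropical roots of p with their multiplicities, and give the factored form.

hull edge (i=0, c=4) to (i=2, c=-6): slope -5, span 2
Factored form: p(x) = -6 ⊗ (x ⊕ 5) ⊗ (x ⊕ 5)
Answer: roots = 5 (mult 2)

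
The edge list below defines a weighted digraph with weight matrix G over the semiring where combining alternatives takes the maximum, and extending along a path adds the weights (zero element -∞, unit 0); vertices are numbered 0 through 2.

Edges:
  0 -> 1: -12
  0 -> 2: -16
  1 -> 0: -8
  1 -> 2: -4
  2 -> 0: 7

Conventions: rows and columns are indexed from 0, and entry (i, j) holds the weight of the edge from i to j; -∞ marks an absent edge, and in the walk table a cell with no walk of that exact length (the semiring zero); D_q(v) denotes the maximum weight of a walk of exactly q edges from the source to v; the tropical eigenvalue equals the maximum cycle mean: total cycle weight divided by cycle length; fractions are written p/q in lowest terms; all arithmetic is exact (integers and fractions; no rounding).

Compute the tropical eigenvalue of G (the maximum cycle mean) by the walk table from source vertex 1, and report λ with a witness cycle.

q=0: [-∞, 0, -∞]
q=1: [-8, -∞, -4]
q=2: [3, -20, -24]
q=3: [-17, -9, -13]
Optimal cycle mean attained by: cycle 0->1->2->0, total (-12) + (-4) + 7, length 3.
Answer: λ = -3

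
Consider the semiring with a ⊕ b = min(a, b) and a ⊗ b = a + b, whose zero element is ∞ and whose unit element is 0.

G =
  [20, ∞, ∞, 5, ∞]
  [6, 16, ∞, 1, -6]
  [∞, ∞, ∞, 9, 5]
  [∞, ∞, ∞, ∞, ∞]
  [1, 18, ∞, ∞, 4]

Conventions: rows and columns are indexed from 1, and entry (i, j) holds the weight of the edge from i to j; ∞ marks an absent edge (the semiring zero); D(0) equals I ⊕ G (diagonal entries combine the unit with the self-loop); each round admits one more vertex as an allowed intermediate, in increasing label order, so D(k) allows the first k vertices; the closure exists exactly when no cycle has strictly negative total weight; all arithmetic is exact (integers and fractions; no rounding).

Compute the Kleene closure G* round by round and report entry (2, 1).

D(0):
  [0, ∞, ∞, 5, ∞]
  [6, 0, ∞, 1, -6]
  [∞, ∞, 0, 9, 5]
  [∞, ∞, ∞, 0, ∞]
  [1, 18, ∞, ∞, 0]
D(1):
  [0, ∞, ∞, 5, ∞]
  [6, 0, ∞, 1, -6]
  [∞, ∞, 0, 9, 5]
  [∞, ∞, ∞, 0, ∞]
  [1, 18, ∞, 6, 0]
D(2):
  [0, ∞, ∞, 5, ∞]
  [6, 0, ∞, 1, -6]
  [∞, ∞, 0, 9, 5]
  [∞, ∞, ∞, 0, ∞]
  [1, 18, ∞, 6, 0]
D(3):
  [0, ∞, ∞, 5, ∞]
  [6, 0, ∞, 1, -6]
  [∞, ∞, 0, 9, 5]
  [∞, ∞, ∞, 0, ∞]
  [1, 18, ∞, 6, 0]
D(4):
  [0, ∞, ∞, 5, ∞]
  [6, 0, ∞, 1, -6]
  [∞, ∞, 0, 9, 5]
  [∞, ∞, ∞, 0, ∞]
  [1, 18, ∞, 6, 0]
D(5):
  [0, ∞, ∞, 5, ∞]
  [-5, 0, ∞, 0, -6]
  [6, 23, 0, 9, 5]
  [∞, ∞, ∞, 0, ∞]
  [1, 18, ∞, 6, 0]
Answer: G*[2][1] = -5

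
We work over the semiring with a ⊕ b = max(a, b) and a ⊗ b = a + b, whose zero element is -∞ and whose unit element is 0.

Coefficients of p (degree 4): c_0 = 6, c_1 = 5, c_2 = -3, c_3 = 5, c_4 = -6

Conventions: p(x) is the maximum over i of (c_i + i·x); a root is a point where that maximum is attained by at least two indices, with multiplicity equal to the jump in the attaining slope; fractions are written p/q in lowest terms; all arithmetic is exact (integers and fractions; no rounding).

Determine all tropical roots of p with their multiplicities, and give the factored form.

hull edge (i=0, c=6) to (i=3, c=5): slope -1/3, span 3
hull edge (i=3, c=5) to (i=4, c=-6): slope -11, span 1
Factored form: p(x) = -6 ⊗ (x ⊕ 1/3) ⊗ (x ⊕ 1/3) ⊗ (x ⊕ 1/3) ⊗ (x ⊕ 11)
Answer: roots = 1/3 (mult 3), 11 (mult 1)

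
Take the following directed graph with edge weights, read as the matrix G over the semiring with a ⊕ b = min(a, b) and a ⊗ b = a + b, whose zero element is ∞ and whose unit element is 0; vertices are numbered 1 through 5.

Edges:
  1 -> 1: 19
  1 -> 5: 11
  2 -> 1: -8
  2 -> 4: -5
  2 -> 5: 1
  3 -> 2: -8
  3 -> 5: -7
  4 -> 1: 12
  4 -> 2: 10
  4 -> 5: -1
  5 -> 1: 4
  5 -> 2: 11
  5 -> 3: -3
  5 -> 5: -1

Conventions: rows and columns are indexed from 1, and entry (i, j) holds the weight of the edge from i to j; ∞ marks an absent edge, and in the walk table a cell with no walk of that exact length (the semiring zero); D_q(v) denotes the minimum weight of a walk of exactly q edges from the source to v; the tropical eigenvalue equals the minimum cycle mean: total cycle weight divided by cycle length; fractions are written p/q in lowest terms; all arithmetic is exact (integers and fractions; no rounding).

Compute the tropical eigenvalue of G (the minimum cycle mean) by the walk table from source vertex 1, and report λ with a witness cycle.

q=0: [0, ∞, ∞, ∞, ∞]
q=1: [19, ∞, ∞, ∞, 11]
q=2: [15, 22, 8, ∞, 10]
q=3: [14, 0, 7, 17, 1]
q=4: [-8, -1, -2, -5, 0]
q=5: [-9, -10, -3, -6, -9]
Optimal cycle mean attained by: cycle 3->5->3, total (-7) + (-3), length 2.
Answer: λ = -5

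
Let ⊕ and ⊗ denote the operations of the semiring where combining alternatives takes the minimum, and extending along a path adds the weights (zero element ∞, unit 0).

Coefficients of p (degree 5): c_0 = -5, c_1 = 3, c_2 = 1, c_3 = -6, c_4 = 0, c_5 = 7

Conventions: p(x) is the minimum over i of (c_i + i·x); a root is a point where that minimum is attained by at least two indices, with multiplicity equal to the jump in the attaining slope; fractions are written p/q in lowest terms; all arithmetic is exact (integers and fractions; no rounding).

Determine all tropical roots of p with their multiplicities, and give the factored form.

hull edge (i=0, c=-5) to (i=3, c=-6): slope -1/3, span 3
hull edge (i=3, c=-6) to (i=4, c=0): slope 6, span 1
hull edge (i=4, c=0) to (i=5, c=7): slope 7, span 1
Factored form: p(x) = 7 ⊗ (x ⊕ (-7)) ⊗ (x ⊕ (-6)) ⊗ (x ⊕ 1/3) ⊗ (x ⊕ 1/3) ⊗ (x ⊕ 1/3)
Answer: roots = -7 (mult 1), -6 (mult 1), 1/3 (mult 3)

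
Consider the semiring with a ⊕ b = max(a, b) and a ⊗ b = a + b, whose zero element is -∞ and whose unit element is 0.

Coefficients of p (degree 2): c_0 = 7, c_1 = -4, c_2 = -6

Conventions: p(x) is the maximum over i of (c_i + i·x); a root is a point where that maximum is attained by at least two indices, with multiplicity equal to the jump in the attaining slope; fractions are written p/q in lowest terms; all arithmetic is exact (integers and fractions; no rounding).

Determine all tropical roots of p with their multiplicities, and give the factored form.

hull edge (i=0, c=7) to (i=2, c=-6): slope -13/2, span 2
Factored form: p(x) = -6 ⊗ (x ⊕ 13/2) ⊗ (x ⊕ 13/2)
Answer: roots = 13/2 (mult 2)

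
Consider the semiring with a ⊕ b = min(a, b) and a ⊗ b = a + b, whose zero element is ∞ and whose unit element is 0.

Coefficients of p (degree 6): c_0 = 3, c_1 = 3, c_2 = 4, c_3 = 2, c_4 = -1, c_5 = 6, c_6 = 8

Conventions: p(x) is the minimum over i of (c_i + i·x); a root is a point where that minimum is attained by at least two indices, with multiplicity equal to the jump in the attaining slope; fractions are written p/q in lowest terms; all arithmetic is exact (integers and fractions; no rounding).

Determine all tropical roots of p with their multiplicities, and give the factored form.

hull edge (i=0, c=3) to (i=4, c=-1): slope -1, span 4
hull edge (i=4, c=-1) to (i=6, c=8): slope 9/2, span 2
Factored form: p(x) = 8 ⊗ (x ⊕ (-9/2)) ⊗ (x ⊕ (-9/2)) ⊗ (x ⊕ 1) ⊗ (x ⊕ 1) ⊗ (x ⊕ 1) ⊗ (x ⊕ 1)
Answer: roots = -9/2 (mult 2), 1 (mult 4)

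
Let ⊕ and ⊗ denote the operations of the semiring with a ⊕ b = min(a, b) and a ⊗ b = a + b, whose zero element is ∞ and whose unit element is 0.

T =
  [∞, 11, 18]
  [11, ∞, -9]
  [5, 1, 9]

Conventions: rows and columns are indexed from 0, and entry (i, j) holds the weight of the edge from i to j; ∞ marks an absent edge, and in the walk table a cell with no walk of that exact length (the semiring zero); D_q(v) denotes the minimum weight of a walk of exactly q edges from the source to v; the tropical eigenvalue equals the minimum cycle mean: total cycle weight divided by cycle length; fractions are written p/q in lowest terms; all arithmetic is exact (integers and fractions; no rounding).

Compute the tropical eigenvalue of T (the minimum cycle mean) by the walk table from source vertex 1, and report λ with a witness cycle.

q=0: [∞, 0, ∞]
q=1: [11, ∞, -9]
q=2: [-4, -8, 0]
q=3: [3, 1, -17]
Optimal cycle mean attained by: cycle 1->2->1, total (-9) + 1, length 2.
Answer: λ = -4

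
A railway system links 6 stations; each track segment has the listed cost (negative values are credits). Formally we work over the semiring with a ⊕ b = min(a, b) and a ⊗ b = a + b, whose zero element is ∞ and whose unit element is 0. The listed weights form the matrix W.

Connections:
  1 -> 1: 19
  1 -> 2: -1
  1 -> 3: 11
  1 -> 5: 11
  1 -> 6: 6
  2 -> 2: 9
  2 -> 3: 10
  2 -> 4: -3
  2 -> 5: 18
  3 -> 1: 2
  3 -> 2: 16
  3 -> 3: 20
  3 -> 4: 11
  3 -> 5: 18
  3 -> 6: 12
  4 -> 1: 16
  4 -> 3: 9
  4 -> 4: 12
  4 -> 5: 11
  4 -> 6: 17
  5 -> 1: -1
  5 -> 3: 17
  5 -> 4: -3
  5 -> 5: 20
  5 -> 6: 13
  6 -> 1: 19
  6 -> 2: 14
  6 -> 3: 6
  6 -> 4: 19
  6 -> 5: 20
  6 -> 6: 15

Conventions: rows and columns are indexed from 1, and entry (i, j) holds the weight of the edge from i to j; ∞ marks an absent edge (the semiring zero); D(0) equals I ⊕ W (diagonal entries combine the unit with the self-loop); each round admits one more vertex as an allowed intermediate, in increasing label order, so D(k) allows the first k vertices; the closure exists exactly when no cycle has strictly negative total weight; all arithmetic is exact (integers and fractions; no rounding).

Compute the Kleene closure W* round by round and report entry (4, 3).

D(0):
  [0, -1, 11, ∞, 11, 6]
  [∞, 0, 10, -3, 18, ∞]
  [2, 16, 0, 11, 18, 12]
  [16, ∞, 9, 0, 11, 17]
  [-1, ∞, 17, -3, 0, 13]
  [19, 14, 6, 19, 20, 0]
D(1):
  [0, -1, 11, ∞, 11, 6]
  [∞, 0, 10, -3, 18, ∞]
  [2, 1, 0, 11, 13, 8]
  [16, 15, 9, 0, 11, 17]
  [-1, -2, 10, -3, 0, 5]
  [19, 14, 6, 19, 20, 0]
D(2):
  [0, -1, 9, -4, 11, 6]
  [∞, 0, 10, -3, 18, ∞]
  [2, 1, 0, -2, 13, 8]
  [16, 15, 9, 0, 11, 17]
  [-1, -2, 8, -5, 0, 5]
  [19, 14, 6, 11, 20, 0]
D(3):
  [0, -1, 9, -4, 11, 6]
  [12, 0, 10, -3, 18, 18]
  [2, 1, 0, -2, 13, 8]
  [11, 10, 9, 0, 11, 17]
  [-1, -2, 8, -5, 0, 5]
  [8, 7, 6, 4, 19, 0]
D(4):
  [0, -1, 5, -4, 7, 6]
  [8, 0, 6, -3, 8, 14]
  [2, 1, 0, -2, 9, 8]
  [11, 10, 9, 0, 11, 17]
  [-1, -2, 4, -5, 0, 5]
  [8, 7, 6, 4, 15, 0]
D(5):
  [0, -1, 5, -4, 7, 6]
  [7, 0, 6, -3, 8, 13]
  [2, 1, 0, -2, 9, 8]
  [10, 9, 9, 0, 11, 16]
  [-1, -2, 4, -5, 0, 5]
  [8, 7, 6, 4, 15, 0]
D(6):
  [0, -1, 5, -4, 7, 6]
  [7, 0, 6, -3, 8, 13]
  [2, 1, 0, -2, 9, 8]
  [10, 9, 9, 0, 11, 16]
  [-1, -2, 4, -5, 0, 5]
  [8, 7, 6, 4, 15, 0]
Answer: W*[4][3] = 9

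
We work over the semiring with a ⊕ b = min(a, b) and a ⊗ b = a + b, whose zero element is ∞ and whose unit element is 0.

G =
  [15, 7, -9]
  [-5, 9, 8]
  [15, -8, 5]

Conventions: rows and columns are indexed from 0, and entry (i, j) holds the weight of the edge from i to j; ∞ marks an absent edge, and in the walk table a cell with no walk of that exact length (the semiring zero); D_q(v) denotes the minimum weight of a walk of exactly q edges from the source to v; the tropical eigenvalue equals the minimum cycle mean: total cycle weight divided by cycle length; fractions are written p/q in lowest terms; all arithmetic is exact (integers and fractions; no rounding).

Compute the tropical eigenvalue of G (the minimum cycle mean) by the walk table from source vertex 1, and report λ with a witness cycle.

q=0: [∞, 0, ∞]
q=1: [-5, 9, 8]
q=2: [4, 0, -14]
q=3: [-5, -22, -9]
Optimal cycle mean attained by: cycle 0->2->1->0, total (-9) + (-8) + (-5), length 3.
Answer: λ = -22/3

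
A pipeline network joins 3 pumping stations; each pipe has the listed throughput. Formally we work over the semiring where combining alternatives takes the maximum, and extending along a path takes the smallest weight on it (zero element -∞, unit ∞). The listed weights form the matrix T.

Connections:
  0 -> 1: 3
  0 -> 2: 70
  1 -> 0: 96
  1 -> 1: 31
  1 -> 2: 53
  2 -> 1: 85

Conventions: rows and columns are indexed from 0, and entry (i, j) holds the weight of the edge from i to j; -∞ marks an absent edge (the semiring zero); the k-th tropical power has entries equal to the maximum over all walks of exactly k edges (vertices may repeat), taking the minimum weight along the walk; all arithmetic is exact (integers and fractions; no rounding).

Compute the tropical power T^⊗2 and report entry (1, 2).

T^⊗2:
  [3, 70, 3]
  [31, 53, 70]
  [85, 31, 53]
Key observation: the optimum is the walk 1->0->2, with weight 96 min 70 = 70.
Optimal value attained by: walk 1->0->2.
Answer: (T^⊗2)[1][2] = 70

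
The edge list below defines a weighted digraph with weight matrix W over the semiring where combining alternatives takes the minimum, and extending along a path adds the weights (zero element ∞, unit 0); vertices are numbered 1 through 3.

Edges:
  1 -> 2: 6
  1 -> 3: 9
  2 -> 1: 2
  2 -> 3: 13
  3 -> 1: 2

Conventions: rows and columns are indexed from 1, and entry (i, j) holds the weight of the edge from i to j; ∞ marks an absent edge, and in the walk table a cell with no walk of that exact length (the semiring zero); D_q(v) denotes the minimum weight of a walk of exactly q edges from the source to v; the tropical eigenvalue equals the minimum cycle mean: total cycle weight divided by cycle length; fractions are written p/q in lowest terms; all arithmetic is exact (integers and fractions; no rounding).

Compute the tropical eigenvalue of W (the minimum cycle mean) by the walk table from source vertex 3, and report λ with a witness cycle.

q=0: [∞, ∞, 0]
q=1: [2, ∞, ∞]
q=2: [∞, 8, 11]
q=3: [10, ∞, 21]
Optimal cycle mean attained by: cycle 1->2->1, total 6 + 2, length 2.
Answer: λ = 4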